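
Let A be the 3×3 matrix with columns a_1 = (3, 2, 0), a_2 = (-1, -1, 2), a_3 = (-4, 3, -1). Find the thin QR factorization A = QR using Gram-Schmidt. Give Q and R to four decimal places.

Q = [[0.8321, 0.0762, -0.5494], [0.5547, -0.1143, 0.8242], [0.0000, 0.9905, 0.1374]], R = [[3.6056, -1.3868, -1.6641], [0.0000, 2.0191, -1.6382], [0.0000, 0.0000, 4.5329]]

q_1 = a_1/‖a_1‖ = (3, 2, 0)/3.6056 = (0.8321, 0.5547, 0.0000).
r_{12} = q_1·a_2 = -1.3868.
u_2 = a_2 + 1.3868·q_1 = (0.1538, -0.2308, 2.0000).
‖u_2‖ = 2.0191, so q_2 = (0.0762, -0.1143, 0.9905).
r_{13} = q_1·a_3 = -1.6641; r_{23} = q_2·a_3 = -1.6382.
u_3 = a_3 + 1.6641·q_1 + 1.6382·q_2 = (-2.4906, 3.7358, 0.6226).
‖u_3‖ = 4.5329, so q_3 = (-0.5494, 0.8242, 0.1374).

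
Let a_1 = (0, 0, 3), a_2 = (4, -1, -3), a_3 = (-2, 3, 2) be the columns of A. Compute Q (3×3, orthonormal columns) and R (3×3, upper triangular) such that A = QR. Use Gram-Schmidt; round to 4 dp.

a_1 = (0, 0, 3); ‖a_1‖ = 3.0000, so e_1 = (0.0000, 0.0000, 1.0000).
e_1·a_2 = 0.0000·4 + 0.0000·(-1) + 1.0000·(-3) = -3.0000.
u_2 = a_2 + 3.0000·e_1 = (4.0000, -1.0000, 0.0000).
‖u_2‖ = 4.1231, so e_2 = (0.9701, -0.2425, 0.0000).
e_1·a_3 = 0.0000·(-2) + 0.0000·3 + 1.0000·2 = 2.0000; e_2·a_3 = 0.9701·(-2) + (-0.2425)·3 + 0.0000·2 = -2.6679.
u_3 = a_3 − 2.0000·e_1 + 2.6679·e_2 = (0.5882, 2.3529, 0.0000).
‖u_3‖ = 2.4254, so e_3 = (0.2425, 0.9701, 0.0000).

Q = [[0.0000, 0.9701, 0.2425], [0.0000, -0.2425, 0.9701], [1.0000, 0.0000, 0.0000]], R = [[3.0000, -3.0000, 2.0000], [0.0000, 4.1231, -2.6679], [0.0000, 0.0000, 2.4254]]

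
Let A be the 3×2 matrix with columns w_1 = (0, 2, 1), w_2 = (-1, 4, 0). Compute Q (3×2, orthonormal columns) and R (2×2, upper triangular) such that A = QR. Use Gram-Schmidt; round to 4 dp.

w_1 = (0, 2, 1); ‖w_1‖ = 2.2361, so e_1 = (0.0000, 0.8944, 0.4472).
e_1·w_2 = 0.0000·(-1) + 0.8944·4 + 0.4472·0 = 3.5777.
u_2 = w_2 − 3.5777·e_1 = (-1.0000, 0.8000, -1.6000).
‖u_2‖ = 2.0494, so e_2 = (-0.4880, 0.3904, -0.7807).

Q = [[0.0000, -0.4880], [0.8944, 0.3904], [0.4472, -0.7807]], R = [[2.2361, 3.5777], [0.0000, 2.0494]]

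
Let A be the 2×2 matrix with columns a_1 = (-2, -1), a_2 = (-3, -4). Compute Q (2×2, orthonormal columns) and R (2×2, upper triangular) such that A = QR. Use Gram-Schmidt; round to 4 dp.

Q = [[-0.8944, 0.4472], [-0.4472, -0.8944]], R = [[2.2361, 4.4721], [0.0000, 2.2361]]

a_1 = (-2, -1); ‖a_1‖ = 2.2361, so e_1 = (-0.8944, -0.4472).
e_1·a_2 = (-0.8944)·(-3) + (-0.4472)·(-4) = 4.4721.
u_2 = a_2 − 4.4721·e_1 = (1.0000, -2.0000).
‖u_2‖ = 2.2361, so e_2 = (0.4472, -0.8944).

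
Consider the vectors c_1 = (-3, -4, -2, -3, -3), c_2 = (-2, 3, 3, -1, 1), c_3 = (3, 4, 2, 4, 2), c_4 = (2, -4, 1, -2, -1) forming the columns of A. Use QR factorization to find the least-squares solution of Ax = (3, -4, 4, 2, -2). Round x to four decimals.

x = (2.6518, 0.3679, 3.1314, 1.5269)

c_1 = (-3, -4, -2, -3, -3); ‖c_1‖ = 6.8557, so q_1 = (-0.4376, -0.5835, -0.2917, -0.4376, -0.4376).
q_1·c_2 = (-0.4376)·(-2) + (-0.5835)·3 + (-0.2917)·3 + (-0.4376)·(-1) + (-0.4376)·1 = -1.7504.
u_2 = c_2 + 1.7504·q_1 = (-2.7660, 1.9787, 2.4894, -1.7660, 0.2340).
‖u_2‖ = 4.5756, so q_2 = (-0.6045, 0.4325, 0.5441, -0.3860, 0.0512).
q_1·c_3 = (-0.4376)·3 + (-0.5835)·4 + (-0.2917)·2 + (-0.4376)·4 + (-0.4376)·2 = -6.8557; q_2·c_3 = (-0.6045)·3 + 0.4325·4 + 0.5441·2 + (-0.3860)·4 + 0.0512·2 = -0.4371.
u_3 = c_3 + 6.8557·q_1 + 0.4371·q_2 = (-0.2642, 0.1890, 0.2378, 0.8313, -0.9776).
‖u_3‖ = 1.3450, so q_3 = (-0.1965, 0.1405, 0.1768, 0.6181, -0.7269).
q_1·c_4 = (-0.4376)·2 + (-0.5835)·(-4) + (-0.2917)·1 + (-0.4376)·(-2) + (-0.4376)·(-1) = 2.4797; q_2·c_4 = (-0.6045)·2 + 0.4325·(-4) + 0.5441·1 + (-0.3860)·(-2) + 0.0512·(-1) = -1.6740; q_3·c_4 = (-0.1965)·2 + 0.1405·(-4) + 0.1768·1 + 0.6181·(-2) + (-0.7269)·(-1) = -1.2875.
u_4 = c_4 − 2.4797·q_1 + 1.6740·q_2 + 1.2875·q_3 = (1.8202, -1.6483, 2.8618, -0.7652, -0.7652).
‖u_4‖ = 3.9231, so q_4 = (0.4640, -0.4202, 0.7295, -0.1950, -0.1950).
Qᵀb = (-0.1459, -2.2413, 2.2456, 5.9904).
Back-substitute: x_4 = 5.9904/3.9231 = 1.5269.
x_3 = (2.2456 + 1.2875·1.5269)/1.3450 = 3.1314.
x_2 = (-2.2413 + 0.4371·3.1314 + 1.6740·1.5269)/4.5756 = 0.3679.
x_1 = (-0.1459 + 1.7504·0.3679 + 6.8557·3.1314 − 2.4797·1.5269)/6.8557 = 2.6518.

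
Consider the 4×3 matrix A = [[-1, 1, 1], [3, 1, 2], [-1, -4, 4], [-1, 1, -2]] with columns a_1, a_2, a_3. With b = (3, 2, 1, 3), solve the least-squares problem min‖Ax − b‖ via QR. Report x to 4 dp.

x = (-0.9065, 1.3164, 1.0986)

a_1 = (-1, 3, -1, -1); ‖a_1‖ = 3.4641, so q_1 = (-0.2887, 0.8660, -0.2887, -0.2887).
q_1·a_2 = (-0.2887)·1 + 0.8660·1 + (-0.2887)·(-4) + (-0.2887)·1 = 1.4434.
u_2 = a_2 − 1.4434·q_1 = (1.4167, -0.2500, -3.5833, 1.4167).
‖u_2‖ = 4.1130, so q_2 = (0.3444, -0.0608, -0.8712, 0.3444).
q_1·a_3 = (-0.2887)·1 + 0.8660·2 + (-0.2887)·4 + (-0.2887)·(-2) = 0.8660; q_2·a_3 = 0.3444·1 + (-0.0608)·2 + (-0.8712)·4 + 0.3444·(-2) = -3.9509.
u_3 = a_3 − 0.8660·q_1 + 3.9509·q_2 = (2.6108, 1.0099, 0.8079, -0.3892).
‖u_3‖ = 2.9395, so q_3 = (0.8882, 0.3436, 0.2748, -0.1324).
Qᵀb = (-0.2887, 1.0738, 3.2294).
Back-substitute: x_3 = 3.2294/2.9395 = 1.0986.
x_2 = (1.0738 + 3.9509·1.0986)/4.1130 = 1.3164.
x_1 = (-0.2887 − 1.4434·1.3164 − 0.8660·1.0986)/3.4641 = -0.9065.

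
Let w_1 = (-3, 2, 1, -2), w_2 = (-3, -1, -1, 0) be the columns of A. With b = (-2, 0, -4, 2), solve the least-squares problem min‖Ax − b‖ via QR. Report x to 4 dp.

w_1 = (-3, 2, 1, -2); ‖w_1‖ = 4.2426, so q_1 = (-0.7071, 0.4714, 0.2357, -0.4714).
q_1·w_2 = (-0.7071)·(-3) + 0.4714·(-1) + 0.2357·(-1) + (-0.4714)·0 = 1.4142.
u_2 = w_2 − 1.4142·q_1 = (-2.0000, -1.6667, -1.3333, 0.6667).
‖u_2‖ = 3.0000, so q_2 = (-0.6667, -0.5556, -0.4444, 0.2222).
Qᵀb = (-0.4714, 3.5556).
Back-substitute: x_2 = 3.5556/3.0000 = 1.1852.
x_1 = (-0.4714 − 1.4142·1.1852)/4.2426 = -0.5062.

x = (-0.5062, 1.1852)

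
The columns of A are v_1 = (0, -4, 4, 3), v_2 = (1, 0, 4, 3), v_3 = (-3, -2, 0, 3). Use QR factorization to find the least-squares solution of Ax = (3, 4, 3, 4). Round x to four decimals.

x = (-1.0922, 2.0771, 0.0502)

v_1 = (0, -4, 4, 3); ‖v_1‖ = 6.4031, so q_1 = (0.0000, -0.6247, 0.6247, 0.4685).
q_1·v_2 = 0.0000·1 + (-0.6247)·0 + 0.6247·4 + 0.4685·3 = 3.9043.
u_2 = v_2 − 3.9043·q_1 = (1.0000, 2.4390, 1.5610, 1.1707).
‖u_2‖ = 3.2796, so q_2 = (0.3049, 0.7437, 0.4760, 0.3570).
q_1·v_3 = 0.0000·(-3) + (-0.6247)·(-2) + 0.6247·0 + 0.4685·3 = 2.6550; q_2·v_3 = 0.3049·(-3) + 0.7437·(-2) + 0.4760·0 + 0.3570·3 = -1.3312.
u_3 = v_3 − 2.6550·q_1 + 1.3312·q_2 = (-2.5941, 0.6485, -1.0249, 2.2313).
‖u_3‖ = 3.6303, so q_3 = (-0.7146, 0.1786, -0.2823, 0.6146).
Qᵀb = (1.2494, 6.7452, 0.1824).
Back-substitute: x_3 = 0.1824/3.6303 = 0.0502.
x_2 = (6.7452 + 1.3312·0.0502)/3.2796 = 2.0771.
x_1 = (1.2494 − 3.9043·2.0771 − 2.6550·0.0502)/6.4031 = -1.0922.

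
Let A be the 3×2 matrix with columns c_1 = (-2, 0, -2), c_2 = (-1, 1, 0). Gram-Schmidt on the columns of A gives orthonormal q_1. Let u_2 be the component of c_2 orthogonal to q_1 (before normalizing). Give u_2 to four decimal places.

u_2 = (-0.5000, 1.0000, 0.5000)

q_1 = c_1/‖c_1‖ = (-2, 0, -2)/2.8284 = (-0.7071, 0.0000, -0.7071).
r_{12} = q_1·c_2 = 0.7071.
u_2 = c_2 − 0.7071·q_1 = (-0.5000, 1.0000, 0.5000).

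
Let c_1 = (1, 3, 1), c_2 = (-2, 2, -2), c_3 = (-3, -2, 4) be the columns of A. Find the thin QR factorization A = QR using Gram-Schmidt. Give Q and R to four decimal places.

Q = [[0.3015, -0.6396, -0.7071], [0.9045, 0.4264, 0.0000], [0.3015, -0.6396, 0.7071]], R = [[3.3166, 0.6030, -1.5076], [0.0000, 3.4112, -1.4924], [0.0000, 0.0000, 4.9497]]

c_1 = (1, 3, 1); ‖c_1‖ = 3.3166, so q_1 = (0.3015, 0.9045, 0.3015).
q_1·c_2 = 0.3015·(-2) + 0.9045·2 + 0.3015·(-2) = 0.6030.
u_2 = c_2 − 0.6030·q_1 = (-2.1818, 1.4545, -2.1818).
‖u_2‖ = 3.4112, so q_2 = (-0.6396, 0.4264, -0.6396).
q_1·c_3 = 0.3015·(-3) + 0.9045·(-2) + 0.3015·4 = -1.5076; q_2·c_3 = (-0.6396)·(-3) + 0.4264·(-2) + (-0.6396)·4 = -1.4924.
u_3 = c_3 + 1.5076·q_1 + 1.4924·q_2 = (-3.5000, 0.0000, 3.5000).
‖u_3‖ = 4.9497, so q_3 = (-0.7071, 0.0000, 0.7071).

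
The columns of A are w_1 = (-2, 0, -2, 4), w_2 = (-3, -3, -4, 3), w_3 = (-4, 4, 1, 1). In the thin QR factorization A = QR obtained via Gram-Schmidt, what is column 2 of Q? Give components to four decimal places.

q_1 = w_1/‖w_1‖ = (-2, 0, -2, 4)/4.8990 = (-0.4082, 0.0000, -0.4082, 0.8165).
r_{12} = q_1·w_2 = 5.3072.
u_2 = w_2 − 5.3072·q_1 = (-0.8333, -3.0000, -1.8333, -1.3333).
‖u_2‖ = 3.8514, so q_2 = (-0.2164, -0.7789, -0.4760, -0.3462).

q_2 = (-0.2164, -0.7789, -0.4760, -0.3462)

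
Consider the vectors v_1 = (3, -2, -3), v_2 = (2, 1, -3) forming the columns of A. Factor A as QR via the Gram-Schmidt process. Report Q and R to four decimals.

v_1 = (3, -2, -3); ‖v_1‖ = 4.6904, so e_1 = (0.6396, -0.4264, -0.6396).
e_1·v_2 = 0.6396·2 + (-0.4264)·1 + (-0.6396)·(-3) = 2.7716.
u_2 = v_2 − 2.7716·e_1 = (0.2273, 2.1818, -1.2273).
‖u_2‖ = 2.5136, so e_2 = (0.0904, 0.8680, -0.4883).

Q = [[0.6396, 0.0904], [-0.4264, 0.8680], [-0.6396, -0.4883]], R = [[4.6904, 2.7716], [0.0000, 2.5136]]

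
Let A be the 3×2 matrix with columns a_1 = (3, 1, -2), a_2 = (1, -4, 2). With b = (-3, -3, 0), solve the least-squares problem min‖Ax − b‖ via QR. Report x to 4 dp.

x = (-0.7695, 0.2454)

e_1 = a_1/‖a_1‖ = (3, 1, -2)/3.7417 = (0.8018, 0.2673, -0.5345).
r_{12} = e_1·a_2 = -1.3363.
u_2 = a_2 + 1.3363·e_1 = (2.0714, -3.6429, 1.2857).
‖u_2‖ = 4.3834, so e_2 = (0.4726, -0.8311, 0.2933).
Qᵀb = (-3.2071, 1.0755).
Back-substitute: x_2 = 1.0755/4.3834 = 0.2454.
x_1 = (-3.2071 + 1.3363·0.2454)/3.7417 = -0.7695.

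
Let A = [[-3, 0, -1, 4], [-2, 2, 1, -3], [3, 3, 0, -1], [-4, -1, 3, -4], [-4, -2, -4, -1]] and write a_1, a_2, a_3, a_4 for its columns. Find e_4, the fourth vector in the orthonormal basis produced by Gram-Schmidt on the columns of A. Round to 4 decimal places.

a_1 = (-3, -2, 3, -4, -4); ‖a_1‖ = 7.3485, so e_1 = (-0.4082, -0.2722, 0.4082, -0.5443, -0.5443).
e_1·a_2 = (-0.4082)·0 + (-0.2722)·2 + 0.4082·3 + (-0.5443)·(-1) + (-0.5443)·(-2) = 2.3134.
u_2 = a_2 − 2.3134·e_1 = (0.9444, 2.6296, 2.0556, 0.2593, -0.7407).
‖u_2‖ = 3.5564, so e_2 = (0.2656, 0.7394, 0.5780, 0.0729, -0.2083).
e_1·a_3 = (-0.4082)·(-1) + (-0.2722)·1 + 0.4082·0 + (-0.5443)·3 + (-0.5443)·(-4) = 0.6804; e_2·a_3 = 0.2656·(-1) + 0.7394·1 + 0.5780·0 + 0.0729·3 + (-0.2083)·(-4) = 1.5257.
u_3 = a_3 − 0.6804·e_1 − 1.5257·e_2 = (-1.1274, 0.0571, -1.1596, 3.2592, -3.3119).
‖u_3‖ = 4.9203, so e_3 = (-0.2291, 0.0116, -0.2357, 0.6624, -0.6731).
e_1·a_4 = (-0.4082)·4 + (-0.2722)·(-3) + 0.4082·(-1) + (-0.5443)·(-4) + (-0.5443)·(-1) = 1.4969; e_2·a_4 = 0.2656·4 + 0.7394·(-3) + 0.5780·(-1) + 0.0729·(-4) + (-0.2083)·(-1) = -1.8173; e_3·a_4 = (-0.2291)·4 + 0.0116·(-3) + (-0.2357)·(-1) + 0.6624·(-4) + (-0.6731)·(-1) = -2.6921.
u_4 = a_4 − 1.4969·e_1 + 1.8173·e_2 + 2.6921·e_3 = (4.4769, -1.2177, -1.1952, -1.2695, -2.3757).
‖u_4‖ = 5.4963, so e_4 = (0.8145, -0.2215, -0.2175, -0.2310, -0.4322).

e_4 = (0.8145, -0.2215, -0.2175, -0.2310, -0.4322)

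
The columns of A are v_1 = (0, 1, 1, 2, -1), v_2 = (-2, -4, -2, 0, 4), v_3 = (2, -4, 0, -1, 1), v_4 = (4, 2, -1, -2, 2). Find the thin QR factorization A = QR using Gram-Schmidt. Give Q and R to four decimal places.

v_1 = (0, 1, 1, 2, -1); ‖v_1‖ = 2.6458, so q_1 = (0.0000, 0.3780, 0.3780, 0.7559, -0.3780).
q_1·v_2 = 0.0000·(-2) + 0.3780·(-4) + 0.3780·(-2) + 0.7559·0 + (-0.3780)·4 = -3.7796.
u_2 = v_2 + 3.7796·q_1 = (-2.0000, -2.5714, -0.5714, 2.8571, 2.5714).
‖u_2‖ = 5.0709, so q_2 = (-0.3944, -0.5071, -0.1127, 0.5634, 0.5071).
q_1·v_3 = 0.0000·2 + 0.3780·(-4) + 0.3780·0 + 0.7559·(-1) + (-0.3780)·1 = -2.6458; q_2·v_3 = (-0.3944)·2 + (-0.5071)·(-4) + (-0.1127)·0 + 0.5634·(-1) + 0.5071·1 = 1.1832.
u_3 = v_3 + 2.6458·q_1 − 1.1832·q_2 = (2.4667, -2.4000, 1.1333, 0.3333, -0.6000).
‖u_3‖ = 3.6878, so q_3 = (0.6689, -0.6508, 0.3073, 0.0904, -0.1627).
q_1·v_4 = 0.0000·4 + 0.3780·2 + 0.3780·(-1) + 0.7559·(-2) + (-0.3780)·2 = -1.8898; q_2·v_4 = (-0.3944)·4 + (-0.5071)·2 + (-0.1127)·(-1) + 0.5634·(-2) + 0.5071·2 = -2.5918; q_3·v_4 = 0.6689·4 + (-0.6508)·2 + 0.3073·(-1) + 0.0904·(-2) + (-0.1627)·2 = 0.5604.
u_4 = v_4 + 1.8898·q_1 + 2.5918·q_2 − 0.5604·q_3 = (2.6029, 1.7647, -0.7500, 0.8382, 2.6912).
‖u_4‖ = 4.2892, so q_4 = (0.6069, 0.4114, -0.1749, 0.1954, 0.6274).

Q = [[0.0000, -0.3944, 0.6689, 0.6069], [0.3780, -0.5071, -0.6508, 0.4114], [0.3780, -0.1127, 0.3073, -0.1749], [0.7559, 0.5634, 0.0904, 0.1954], [-0.3780, 0.5071, -0.1627, 0.6274]], R = [[2.6458, -3.7796, -2.6458, -1.8898], [0.0000, 5.0709, 1.1832, -2.5918], [0.0000, 0.0000, 3.6878, 0.5604], [0.0000, 0.0000, 0.0000, 4.2892]]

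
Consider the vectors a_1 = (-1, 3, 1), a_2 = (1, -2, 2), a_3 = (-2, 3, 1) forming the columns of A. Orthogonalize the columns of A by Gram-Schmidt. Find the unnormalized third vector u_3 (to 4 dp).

a_1 = (-1, 3, 1); ‖a_1‖ = 3.3166, so e_1 = (-0.3015, 0.9045, 0.3015).
e_1·a_2 = (-0.3015)·1 + 0.9045·(-2) + 0.3015·2 = -1.5076.
u_2 = a_2 + 1.5076·e_1 = (0.5455, -0.6364, 2.4545).
‖u_2‖ = 2.5937, so e_2 = (0.2103, -0.2453, 0.9463).
e_1·a_3 = (-0.3015)·(-2) + 0.9045·3 + 0.3015·1 = 3.6181; e_2·a_3 = 0.2103·(-2) + (-0.2453)·3 + 0.9463·1 = -0.2103.
u_3 = a_3 − 3.6181·e_1 + 0.2103·e_2 = (-0.8649, -0.3243, 0.1081).

u_3 = (-0.8649, -0.3243, 0.1081)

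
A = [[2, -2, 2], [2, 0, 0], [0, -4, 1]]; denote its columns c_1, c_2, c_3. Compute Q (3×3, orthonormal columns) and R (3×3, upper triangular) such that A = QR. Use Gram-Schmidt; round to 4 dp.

q_1 = c_1/‖c_1‖ = (2, 2, 0)/2.8284 = (0.7071, 0.7071, 0.0000).
r_{12} = q_1·c_2 = -1.4142.
u_2 = c_2 + 1.4142·q_1 = (-1.0000, 1.0000, -4.0000).
‖u_2‖ = 4.2426, so q_2 = (-0.2357, 0.2357, -0.9428).
r_{13} = q_1·c_3 = 1.4142; r_{23} = q_2·c_3 = -1.4142.
u_3 = c_3 − 1.4142·q_1 + 1.4142·q_2 = (0.6667, -0.6667, -0.3333).
‖u_3‖ = 1.0000, so q_3 = (0.6667, -0.6667, -0.3333).

Q = [[0.7071, -0.2357, 0.6667], [0.7071, 0.2357, -0.6667], [0.0000, -0.9428, -0.3333]], R = [[2.8284, -1.4142, 1.4142], [0.0000, 4.2426, -1.4142], [0.0000, 0.0000, 1.0000]]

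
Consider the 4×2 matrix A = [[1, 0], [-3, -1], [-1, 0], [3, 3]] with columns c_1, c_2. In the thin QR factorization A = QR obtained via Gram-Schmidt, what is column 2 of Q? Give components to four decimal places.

c_1 = (1, -3, -1, 3); ‖c_1‖ = 4.4721, so q_1 = (0.2236, -0.6708, -0.2236, 0.6708).
q_1·c_2 = 0.2236·0 + (-0.6708)·(-1) + (-0.2236)·0 + 0.6708·3 = 2.6833.
u_2 = c_2 − 2.6833·q_1 = (-0.6000, 0.8000, 0.6000, 1.2000).
‖u_2‖ = 1.6733, so q_2 = (-0.3586, 0.4781, 0.3586, 0.7171).

q_2 = (-0.3586, 0.4781, 0.3586, 0.7171)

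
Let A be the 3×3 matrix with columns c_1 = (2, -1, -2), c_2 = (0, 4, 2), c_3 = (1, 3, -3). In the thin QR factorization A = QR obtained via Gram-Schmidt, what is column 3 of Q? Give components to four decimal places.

e_1 = c_1/‖c_1‖ = (2, -1, -2)/3.0000 = (0.6667, -0.3333, -0.6667).
r_{12} = e_1·c_2 = -2.6667.
u_2 = c_2 + 2.6667·e_1 = (1.7778, 3.1111, 0.2222).
‖u_2‖ = 3.5901, so e_2 = (0.4952, 0.8666, 0.0619).
r_{13} = e_1·c_3 = 1.6667; r_{23} = e_2·c_3 = 2.9092.
u_3 = c_3 − 1.6667·e_1 − 2.9092·e_2 = (-1.5517, 1.0345, -2.0690).
‖u_3‖ = 2.7854, so e_3 = (-0.5571, 0.3714, -0.7428).

e_3 = (-0.5571, 0.3714, -0.7428)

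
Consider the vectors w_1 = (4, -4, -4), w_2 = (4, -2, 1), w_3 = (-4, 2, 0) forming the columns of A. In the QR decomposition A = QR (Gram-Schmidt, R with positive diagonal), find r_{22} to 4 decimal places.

r_{22} = 3.5590

w_1 = (4, -4, -4); ‖w_1‖ = 6.9282, so e_1 = (0.5774, -0.5774, -0.5774).
e_1·w_2 = 0.5774·4 + (-0.5774)·(-2) + (-0.5774)·1 = 2.8868.
u_2 = w_2 − 2.8868·e_1 = (2.3333, -0.3333, 2.6667).
r_{22} = ‖u_2‖ = 3.5590.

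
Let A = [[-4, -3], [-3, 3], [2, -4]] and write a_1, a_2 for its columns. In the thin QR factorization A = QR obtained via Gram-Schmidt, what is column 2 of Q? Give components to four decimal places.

a_1 = (-4, -3, 2); ‖a_1‖ = 5.3852, so e_1 = (-0.7428, -0.5571, 0.3714).
e_1·a_2 = (-0.7428)·(-3) + (-0.5571)·3 + 0.3714·(-4) = -0.9285.
u_2 = a_2 + 0.9285·e_1 = (-3.6897, 2.4828, -3.6552).
‖u_2‖ = 5.7566, so e_2 = (-0.6409, 0.4313, -0.6350).

e_2 = (-0.6409, 0.4313, -0.6350)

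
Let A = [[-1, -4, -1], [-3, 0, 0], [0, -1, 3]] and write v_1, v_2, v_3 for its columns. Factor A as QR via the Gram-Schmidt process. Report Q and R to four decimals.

Q = [[-0.3162, -0.9174, -0.2417], [-0.9487, 0.3058, 0.0806], [0.0000, -0.2548, 0.9670]], R = [[3.1623, 1.2649, 0.3162], [0.0000, 3.9243, 0.1529], [0.0000, 0.0000, 3.1427]]

q_1 = v_1/‖v_1‖ = (-1, -3, 0)/3.1623 = (-0.3162, -0.9487, 0.0000).
r_{12} = q_1·v_2 = 1.2649.
u_2 = v_2 − 1.2649·q_1 = (-3.6000, 1.2000, -1.0000).
‖u_2‖ = 3.9243, so q_2 = (-0.9174, 0.3058, -0.2548).
r_{13} = q_1·v_3 = 0.3162; r_{23} = q_2·v_3 = 0.1529.
u_3 = v_3 − 0.3162·q_1 − 0.1529·q_2 = (-0.7597, 0.2532, 3.0390).
‖u_3‖ = 3.1427, so q_3 = (-0.2417, 0.0806, 0.9670).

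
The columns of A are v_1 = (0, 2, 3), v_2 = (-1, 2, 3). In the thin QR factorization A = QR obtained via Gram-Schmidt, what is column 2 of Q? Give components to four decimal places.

v_1 = (0, 2, 3); ‖v_1‖ = 3.6056, so q_1 = (0.0000, 0.5547, 0.8321).
q_1·v_2 = 0.0000·(-1) + 0.5547·2 + 0.8321·3 = 3.6056.
u_2 = v_2 − 3.6056·q_1 = (-1.0000, 0.0000, 0.0000).
‖u_2‖ = 1.0000, so q_2 = (-1.0000, 0.0000, 0.0000).

q_2 = (-1.0000, 0.0000, 0.0000)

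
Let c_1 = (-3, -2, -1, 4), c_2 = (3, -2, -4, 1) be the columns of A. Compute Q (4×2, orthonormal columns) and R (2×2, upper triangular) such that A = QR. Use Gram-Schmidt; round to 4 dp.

c_1 = (-3, -2, -1, 4); ‖c_1‖ = 5.4772, so e_1 = (-0.5477, -0.3651, -0.1826, 0.7303).
e_1·c_2 = (-0.5477)·3 + (-0.3651)·(-2) + (-0.1826)·(-4) + 0.7303·1 = 0.5477.
u_2 = c_2 − 0.5477·e_1 = (3.3000, -1.8000, -3.9000, 0.6000).
‖u_2‖ = 5.4498, so e_2 = (0.6055, -0.3303, -0.7156, 0.1101).

Q = [[-0.5477, 0.6055], [-0.3651, -0.3303], [-0.1826, -0.7156], [0.7303, 0.1101]], R = [[5.4772, 0.5477], [0.0000, 5.4498]]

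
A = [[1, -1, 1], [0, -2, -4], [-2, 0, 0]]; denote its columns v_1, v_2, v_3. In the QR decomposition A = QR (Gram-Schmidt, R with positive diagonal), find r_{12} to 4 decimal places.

e_1 = v_1/‖v_1‖ = (1, 0, -2)/2.2361 = (0.4472, 0.0000, -0.8944).
r_{12} = e_1·v_2 = -0.4472.

r_{12} = -0.4472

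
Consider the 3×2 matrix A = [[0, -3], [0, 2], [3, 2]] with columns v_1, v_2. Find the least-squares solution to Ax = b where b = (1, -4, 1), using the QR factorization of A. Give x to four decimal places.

x = (0.8974, -0.8462)

v_1 = (0, 0, 3); ‖v_1‖ = 3.0000, so e_1 = (0.0000, 0.0000, 1.0000).
e_1·v_2 = 0.0000·(-3) + 0.0000·2 + 1.0000·2 = 2.0000.
u_2 = v_2 − 2.0000·e_1 = (-3.0000, 2.0000, 0.0000).
‖u_2‖ = 3.6056, so e_2 = (-0.8321, 0.5547, 0.0000).
Qᵀb = (1.0000, -3.0509).
Back-substitute: x_2 = -3.0509/3.6056 = -0.8462.
x_1 = (1.0000 − 2.0000·(-0.8462))/3.0000 = 0.8974.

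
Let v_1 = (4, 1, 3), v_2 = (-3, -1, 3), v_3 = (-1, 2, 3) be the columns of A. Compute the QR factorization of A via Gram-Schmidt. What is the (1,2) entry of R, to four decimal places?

v_1 = (4, 1, 3); ‖v_1‖ = 5.0990, so q_1 = (0.7845, 0.1961, 0.5883).
r_{12} = q_1·v_2 = -0.7845.

r_{12} = -0.7845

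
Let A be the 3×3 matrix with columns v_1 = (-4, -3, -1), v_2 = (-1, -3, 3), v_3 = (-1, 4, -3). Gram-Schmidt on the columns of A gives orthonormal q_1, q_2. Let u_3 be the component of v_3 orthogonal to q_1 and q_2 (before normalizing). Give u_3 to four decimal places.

v_1 = (-4, -3, -1); ‖v_1‖ = 5.0990, so q_1 = (-0.7845, -0.5883, -0.1961).
q_1·v_2 = (-0.7845)·(-1) + (-0.5883)·(-3) + (-0.1961)·3 = 1.9612.
u_2 = v_2 − 1.9612·q_1 = (0.5385, -1.8462, 3.3846).
‖u_2‖ = 3.8928, so q_2 = (0.1383, -0.4742, 0.8695).
q_1·v_3 = (-0.7845)·(-1) + (-0.5883)·4 + (-0.1961)·(-3) = -0.9806; q_2·v_3 = 0.1383·(-1) + (-0.4742)·4 + 0.8695·(-3) = -4.6437.
u_3 = v_3 + 0.9806·q_1 + 4.6437·q_2 = (-1.1269, 1.2208, 0.8452).

u_3 = (-1.1269, 1.2208, 0.8452)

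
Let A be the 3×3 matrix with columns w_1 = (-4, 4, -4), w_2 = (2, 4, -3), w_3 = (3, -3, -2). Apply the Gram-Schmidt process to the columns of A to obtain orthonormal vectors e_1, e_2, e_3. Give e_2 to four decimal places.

w_1 = (-4, 4, -4); ‖w_1‖ = 6.9282, so e_1 = (-0.5774, 0.5774, -0.5774).
e_1·w_2 = (-0.5774)·2 + 0.5774·4 + (-0.5774)·(-3) = 2.8868.
u_2 = w_2 − 2.8868·e_1 = (3.6667, 2.3333, -1.3333).
‖u_2‖ = 4.5461, so e_2 = (0.8066, 0.5133, -0.2933).

e_2 = (0.8066, 0.5133, -0.2933)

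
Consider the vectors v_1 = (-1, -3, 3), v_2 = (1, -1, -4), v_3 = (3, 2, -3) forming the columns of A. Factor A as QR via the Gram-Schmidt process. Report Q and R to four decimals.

Q = [[-0.2294, 0.1327, 0.9642], [-0.6882, -0.7226, -0.0643], [0.6882, -0.6784, 0.2571]], R = [[4.3589, -2.2942, -4.1295], [0.0000, 3.5689, 0.9881], [0.0000, 0.0000, 1.9928]]

q_1 = v_1/‖v_1‖ = (-1, -3, 3)/4.3589 = (-0.2294, -0.6882, 0.6882).
r_{12} = q_1·v_2 = -2.2942.
u_2 = v_2 + 2.2942·q_1 = (0.4737, -2.5789, -2.4211).
‖u_2‖ = 3.5689, so q_2 = (0.1327, -0.7226, -0.6784).
r_{13} = q_1·v_3 = -4.1295; r_{23} = q_2·v_3 = 0.9881.
u_3 = v_3 + 4.1295·q_1 − 0.9881·q_2 = (1.9215, -0.1281, 0.5124).
‖u_3‖ = 1.9928, so q_3 = (0.9642, -0.0643, 0.2571).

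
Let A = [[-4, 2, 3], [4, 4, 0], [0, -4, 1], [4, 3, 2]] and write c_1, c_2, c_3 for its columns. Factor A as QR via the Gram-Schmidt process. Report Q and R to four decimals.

Q = [[-0.5774, 0.6055, 0.5098], [0.5774, 0.3853, -0.0845], [0.0000, -0.6606, 0.6162], [0.5774, 0.2202, 0.5944]], R = [[6.9282, 2.8868, -0.5774], [0.0000, 6.0553, 1.5964], [0.0000, 0.0000, 3.3344]]

c_1 = (-4, 4, 0, 4); ‖c_1‖ = 6.9282, so q_1 = (-0.5774, 0.5774, 0.0000, 0.5774).
q_1·c_2 = (-0.5774)·2 + 0.5774·4 + 0.0000·(-4) + 0.5774·3 = 2.8868.
u_2 = c_2 − 2.8868·q_1 = (3.6667, 2.3333, -4.0000, 1.3333).
‖u_2‖ = 6.0553, so q_2 = (0.6055, 0.3853, -0.6606, 0.2202).
q_1·c_3 = (-0.5774)·3 + 0.5774·0 + 0.0000·1 + 0.5774·2 = -0.5774; q_2·c_3 = 0.6055·3 + 0.3853·0 + (-0.6606)·1 + 0.2202·2 = 1.5964.
u_3 = c_3 + 0.5774·q_1 − 1.5964·q_2 = (1.7000, -0.2818, 2.0545, 1.9818).
‖u_3‖ = 3.3344, so q_3 = (0.5098, -0.0845, 0.6162, 0.5944).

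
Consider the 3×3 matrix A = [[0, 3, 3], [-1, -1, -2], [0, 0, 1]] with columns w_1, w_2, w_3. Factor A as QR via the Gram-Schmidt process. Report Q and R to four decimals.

Q = [[0.0000, 1.0000, 0.0000], [-1.0000, 0.0000, 0.0000], [0.0000, 0.0000, 1.0000]], R = [[1.0000, 1.0000, 2.0000], [0.0000, 3.0000, 3.0000], [0.0000, 0.0000, 1.0000]]

w_1 = (0, -1, 0); ‖w_1‖ = 1.0000, so e_1 = (0.0000, -1.0000, 0.0000).
e_1·w_2 = 0.0000·3 + (-1.0000)·(-1) + 0.0000·0 = 1.0000.
u_2 = w_2 − 1.0000·e_1 = (3.0000, 0.0000, 0.0000).
‖u_2‖ = 3.0000, so e_2 = (1.0000, 0.0000, 0.0000).
e_1·w_3 = 0.0000·3 + (-1.0000)·(-2) + 0.0000·1 = 2.0000; e_2·w_3 = 1.0000·3 + 0.0000·(-2) + 0.0000·1 = 3.0000.
u_3 = w_3 − 2.0000·e_1 − 3.0000·e_2 = (0.0000, 0.0000, 1.0000).
‖u_3‖ = 1.0000, so e_3 = (0.0000, 0.0000, 1.0000).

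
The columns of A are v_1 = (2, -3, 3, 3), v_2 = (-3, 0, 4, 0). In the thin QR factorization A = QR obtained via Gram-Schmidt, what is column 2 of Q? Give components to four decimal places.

q_2 = (-0.6937, 0.1189, 0.7003, -0.1189)

v_1 = (2, -3, 3, 3); ‖v_1‖ = 5.5678, so q_1 = (0.3592, -0.5388, 0.5388, 0.5388).
q_1·v_2 = 0.3592·(-3) + (-0.5388)·0 + 0.5388·4 + 0.5388·0 = 1.0776.
u_2 = v_2 − 1.0776·q_1 = (-3.3871, 0.5806, 3.4194, -0.5806).
‖u_2‖ = 4.8825, so q_2 = (-0.6937, 0.1189, 0.7003, -0.1189).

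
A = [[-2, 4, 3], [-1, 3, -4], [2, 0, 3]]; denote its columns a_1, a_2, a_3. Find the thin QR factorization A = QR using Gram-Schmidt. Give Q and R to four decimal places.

Q = [[-0.6667, 0.4576, 0.5883], [-0.3333, 0.5230, -0.7845], [0.6667, 0.7191, 0.1961]], R = [[3.0000, -3.6667, 1.3333], [0.0000, 3.3993, 1.4382], [0.0000, 0.0000, 5.4913]]

e_1 = a_1/‖a_1‖ = (-2, -1, 2)/3.0000 = (-0.6667, -0.3333, 0.6667).
r_{12} = e_1·a_2 = -3.6667.
u_2 = a_2 + 3.6667·e_1 = (1.5556, 1.7778, 2.4444).
‖u_2‖ = 3.3993, so e_2 = (0.4576, 0.5230, 0.7191).
r_{13} = e_1·a_3 = 1.3333; r_{23} = e_2·a_3 = 1.4382.
u_3 = a_3 − 1.3333·e_1 − 1.4382·e_2 = (3.2308, -4.3077, 1.0769).
‖u_3‖ = 5.4913, so e_3 = (0.5883, -0.7845, 0.1961).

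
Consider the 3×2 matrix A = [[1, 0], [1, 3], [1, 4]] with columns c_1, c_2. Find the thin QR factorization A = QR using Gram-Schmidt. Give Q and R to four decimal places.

q_1 = c_1/‖c_1‖ = (1, 1, 1)/1.7321 = (0.5774, 0.5774, 0.5774).
r_{12} = q_1·c_2 = 4.0415.
u_2 = c_2 − 4.0415·q_1 = (-2.3333, 0.6667, 1.6667).
‖u_2‖ = 2.9439, so q_2 = (-0.7926, 0.2265, 0.5661).

Q = [[0.5774, -0.7926], [0.5774, 0.2265], [0.5774, 0.5661]], R = [[1.7321, 4.0415], [0.0000, 2.9439]]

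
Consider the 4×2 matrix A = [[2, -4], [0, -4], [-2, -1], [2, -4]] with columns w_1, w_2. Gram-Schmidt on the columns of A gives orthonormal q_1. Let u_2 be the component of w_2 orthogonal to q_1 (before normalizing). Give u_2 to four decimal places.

u_2 = (-1.6667, -4.0000, -3.3333, -1.6667)

w_1 = (2, 0, -2, 2); ‖w_1‖ = 3.4641, so q_1 = (0.5774, 0.0000, -0.5774, 0.5774).
q_1·w_2 = 0.5774·(-4) + 0.0000·(-4) + (-0.5774)·(-1) + 0.5774·(-4) = -4.0415.
u_2 = w_2 + 4.0415·q_1 = (-1.6667, -4.0000, -3.3333, -1.6667).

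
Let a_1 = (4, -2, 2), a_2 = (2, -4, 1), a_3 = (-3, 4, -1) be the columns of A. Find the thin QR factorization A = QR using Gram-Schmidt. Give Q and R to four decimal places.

Q = [[0.8165, -0.3651, -0.4472], [-0.4082, -0.9129, 0.0000], [0.4082, -0.1826, 0.8944]], R = [[4.8990, 3.6742, -4.4907], [0.0000, 2.7386, -2.3735], [0.0000, 0.0000, 0.4472]]

q_1 = a_1/‖a_1‖ = (4, -2, 2)/4.8990 = (0.8165, -0.4082, 0.4082).
r_{12} = q_1·a_2 = 3.6742.
u_2 = a_2 − 3.6742·q_1 = (-1.0000, -2.5000, -0.5000).
‖u_2‖ = 2.7386, so q_2 = (-0.3651, -0.9129, -0.1826).
r_{13} = q_1·a_3 = -4.4907; r_{23} = q_2·a_3 = -2.3735.
u_3 = a_3 + 4.4907·q_1 + 2.3735·q_2 = (-0.2000, 0.0000, 0.4000).
‖u_3‖ = 0.4472, so q_3 = (-0.4472, 0.0000, 0.8944).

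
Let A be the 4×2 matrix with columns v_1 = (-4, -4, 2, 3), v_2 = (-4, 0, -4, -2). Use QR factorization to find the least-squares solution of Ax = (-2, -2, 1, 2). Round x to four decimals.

e_1 = v_1/‖v_1‖ = (-4, -4, 2, 3)/6.7082 = (-0.5963, -0.5963, 0.2981, 0.4472).
r_{12} = e_1·v_2 = 0.2981.
u_2 = v_2 − 0.2981·e_1 = (-3.8222, 0.1778, -4.0889, -2.1333).
‖u_2‖ = 5.9926, so e_2 = (-0.6378, 0.0297, -0.6823, -0.3560).
Qᵀb = (3.5777, -0.1780).
Back-substitute: x_2 = -0.1780/5.9926 = -0.0297.
x_1 = (3.5777 − 0.2981·(-0.0297))/6.7082 = 0.5347.

x = (0.5347, -0.0297)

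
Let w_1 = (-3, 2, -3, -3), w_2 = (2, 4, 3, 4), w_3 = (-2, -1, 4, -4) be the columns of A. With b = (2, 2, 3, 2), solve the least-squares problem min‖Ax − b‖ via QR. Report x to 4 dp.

x = (-0.1994, 0.6038, 0.1633)

w_1 = (-3, 2, -3, -3); ‖w_1‖ = 5.5678, so q_1 = (-0.5388, 0.3592, -0.5388, -0.5388).
q_1·w_2 = (-0.5388)·2 + 0.3592·4 + (-0.5388)·3 + (-0.5388)·4 = -3.4125.
u_2 = w_2 + 3.4125·q_1 = (0.1613, 5.2258, 1.1613, 2.1613).
‖u_2‖ = 5.7754, so q_2 = (0.0279, 0.9048, 0.2011, 0.3742).
q_1·w_3 = (-0.5388)·(-2) + 0.3592·(-1) + (-0.5388)·4 + (-0.5388)·(-4) = 0.7184; q_2·w_3 = 0.0279·(-2) + 0.9048·(-1) + 0.2011·4 + 0.3742·(-4) = -1.6533.
u_3 = w_3 − 0.7184·q_1 + 1.6533·q_2 = (-1.5667, 0.2379, 4.7195, -2.9942).
‖u_3‖ = 5.8095, so q_3 = (-0.2697, 0.0410, 0.8124, -0.5154).
Qᵀb = (-3.0533, 3.2172, 0.9489).
Back-substitute: x_3 = 0.9489/5.8095 = 0.1633.
x_2 = (3.2172 + 1.6533·0.1633)/5.7754 = 0.6038.
x_1 = (-3.0533 + 3.4125·0.6038 − 0.7184·0.1633)/5.5678 = -0.1994.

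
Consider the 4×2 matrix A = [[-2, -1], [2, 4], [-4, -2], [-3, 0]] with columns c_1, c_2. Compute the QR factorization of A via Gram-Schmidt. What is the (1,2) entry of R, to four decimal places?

r_{12} = 3.1334

c_1 = (-2, 2, -4, -3); ‖c_1‖ = 5.7446, so q_1 = (-0.3482, 0.3482, -0.6963, -0.5222).
r_{12} = q_1·c_2 = 3.1334.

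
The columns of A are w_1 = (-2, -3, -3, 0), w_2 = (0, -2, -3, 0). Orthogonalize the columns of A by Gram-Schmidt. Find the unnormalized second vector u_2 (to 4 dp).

u_2 = (1.3636, 0.0455, -0.9545, 0.0000)

q_1 = w_1/‖w_1‖ = (-2, -3, -3, 0)/4.6904 = (-0.4264, -0.6396, -0.6396, 0.0000).
r_{12} = q_1·w_2 = 3.1980.
u_2 = w_2 − 3.1980·q_1 = (1.3636, 0.0455, -0.9545, 0.0000).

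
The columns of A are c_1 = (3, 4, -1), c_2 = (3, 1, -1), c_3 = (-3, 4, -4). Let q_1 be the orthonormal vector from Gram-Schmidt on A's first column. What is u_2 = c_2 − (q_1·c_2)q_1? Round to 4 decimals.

c_1 = (3, 4, -1); ‖c_1‖ = 5.0990, so q_1 = (0.5883, 0.7845, -0.1961).
q_1·c_2 = 0.5883·3 + 0.7845·1 + (-0.1961)·(-1) = 2.7456.
u_2 = c_2 − 2.7456·q_1 = (1.3846, -1.1538, -0.4615).

u_2 = (1.3846, -1.1538, -0.4615)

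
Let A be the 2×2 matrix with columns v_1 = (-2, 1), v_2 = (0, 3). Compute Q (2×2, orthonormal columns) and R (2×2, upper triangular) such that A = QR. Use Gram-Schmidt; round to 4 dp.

Q = [[-0.8944, 0.4472], [0.4472, 0.8944]], R = [[2.2361, 1.3416], [0.0000, 2.6833]]

v_1 = (-2, 1); ‖v_1‖ = 2.2361, so q_1 = (-0.8944, 0.4472).
q_1·v_2 = (-0.8944)·0 + 0.4472·3 = 1.3416.
u_2 = v_2 − 1.3416·q_1 = (1.2000, 2.4000).
‖u_2‖ = 2.6833, so q_2 = (0.4472, 0.8944).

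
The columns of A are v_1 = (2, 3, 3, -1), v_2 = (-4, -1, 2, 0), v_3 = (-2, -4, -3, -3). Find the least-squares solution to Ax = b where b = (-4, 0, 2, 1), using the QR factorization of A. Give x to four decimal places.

v_1 = (2, 3, 3, -1); ‖v_1‖ = 4.7958, so q_1 = (0.4170, 0.6255, 0.6255, -0.2085).
q_1·v_2 = 0.4170·(-4) + 0.6255·(-1) + 0.6255·2 + (-0.2085)·0 = -1.0426.
u_2 = v_2 + 1.0426·q_1 = (-3.5652, -0.3478, 2.6522, -0.2174).
‖u_2‖ = 4.4624, so q_2 = (-0.7989, -0.0779, 0.5943, -0.0487).
q_1·v_3 = 0.4170·(-2) + 0.6255·(-4) + 0.6255·(-3) + (-0.2085)·(-3) = -4.5873; q_2·v_3 = (-0.7989)·(-2) + (-0.0779)·(-4) + 0.5943·(-3) + (-0.0487)·(-3) = 0.2728.
u_3 = v_3 + 4.5873·q_1 − 0.2728·q_2 = (0.1310, -1.1092, -0.2926, -3.9432).
‖u_3‖ = 4.1088, so q_3 = (0.0319, -0.2700, -0.0712, -0.9597).
Qᵀb = (-0.6255, 4.3357, -1.2297).
Back-substitute: x_3 = -1.2297/4.1088 = -0.2993.
x_2 = (4.3357 − 0.2728·(-0.2993))/4.4624 = 0.9899.
x_1 = (-0.6255 + 1.0426·0.9899 + 4.5873·(-0.2993))/4.7958 = -0.2015.

x = (-0.2015, 0.9899, -0.2993)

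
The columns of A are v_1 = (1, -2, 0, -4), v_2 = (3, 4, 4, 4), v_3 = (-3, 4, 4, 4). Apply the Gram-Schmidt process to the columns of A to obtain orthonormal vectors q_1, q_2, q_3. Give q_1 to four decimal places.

q_1 = v_1/‖v_1‖ = (1, -2, 0, -4)/4.5826 = (0.2182, -0.4364, 0.0000, -0.8729).

q_1 = (0.2182, -0.4364, 0.0000, -0.8729)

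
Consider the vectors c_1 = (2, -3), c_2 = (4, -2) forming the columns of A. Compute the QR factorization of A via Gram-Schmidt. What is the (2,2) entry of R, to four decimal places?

c_1 = (2, -3); ‖c_1‖ = 3.6056, so e_1 = (0.5547, -0.8321).
e_1·c_2 = 0.5547·4 + (-0.8321)·(-2) = 3.8829.
u_2 = c_2 − 3.8829·e_1 = (1.8462, 1.2308).
r_{22} = ‖u_2‖ = 2.2188.

r_{22} = 2.2188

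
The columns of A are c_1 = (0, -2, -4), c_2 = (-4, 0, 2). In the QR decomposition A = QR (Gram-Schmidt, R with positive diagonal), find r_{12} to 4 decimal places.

r_{12} = -1.7889

c_1 = (0, -2, -4); ‖c_1‖ = 4.4721, so q_1 = (0.0000, -0.4472, -0.8944).
r_{12} = q_1·c_2 = -1.7889.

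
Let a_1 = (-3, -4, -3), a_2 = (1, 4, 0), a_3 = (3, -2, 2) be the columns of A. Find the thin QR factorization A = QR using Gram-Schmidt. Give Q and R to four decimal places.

Q = [[-0.5145, -0.2678, 0.8146], [-0.6860, 0.6985, -0.2037], [-0.5145, -0.6636, -0.5431]], R = [[5.8310, -3.2585, -1.2005], [0.0000, 2.5263, -3.5276], [0.0000, 0.0000, 1.7650]]

a_1 = (-3, -4, -3); ‖a_1‖ = 5.8310, so q_1 = (-0.5145, -0.6860, -0.5145).
q_1·a_2 = (-0.5145)·1 + (-0.6860)·4 + (-0.5145)·0 = -3.2585.
u_2 = a_2 + 3.2585·q_1 = (-0.6765, 1.7647, -1.6765).
‖u_2‖ = 2.5263, so q_2 = (-0.2678, 0.6985, -0.6636).
q_1·a_3 = (-0.5145)·3 + (-0.6860)·(-2) + (-0.5145)·2 = -1.2005; q_2·a_3 = (-0.2678)·3 + 0.6985·(-2) + (-0.6636)·2 = -3.5276.
u_3 = a_3 + 1.2005·q_1 + 3.5276·q_2 = (1.4378, -0.3594, -0.9585).
‖u_3‖ = 1.7650, so q_3 = (0.8146, -0.2037, -0.5431).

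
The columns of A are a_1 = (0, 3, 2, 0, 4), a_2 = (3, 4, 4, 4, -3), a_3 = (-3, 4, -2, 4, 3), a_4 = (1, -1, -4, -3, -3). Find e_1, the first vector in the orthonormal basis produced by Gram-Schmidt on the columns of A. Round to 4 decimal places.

e_1 = a_1/‖a_1‖ = (0, 3, 2, 0, 4)/5.3852 = (0.0000, 0.5571, 0.3714, 0.0000, 0.7428).

e_1 = (0.0000, 0.5571, 0.3714, 0.0000, 0.7428)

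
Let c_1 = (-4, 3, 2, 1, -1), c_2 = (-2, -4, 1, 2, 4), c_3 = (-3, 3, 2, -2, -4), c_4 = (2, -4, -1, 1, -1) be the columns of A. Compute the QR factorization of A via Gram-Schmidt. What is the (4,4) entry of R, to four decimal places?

r_{44} = 2.8628

c_1 = (-4, 3, 2, 1, -1); ‖c_1‖ = 5.5678, so q_1 = (-0.7184, 0.5388, 0.3592, 0.1796, -0.1796).
q_1·c_2 = (-0.7184)·(-2) + 0.5388·(-4) + 0.3592·1 + 0.1796·2 + (-0.1796)·4 = -0.7184.
u_2 = c_2 + 0.7184·q_1 = (-2.5161, -3.6129, 1.2581, 2.1290, 3.8710).
‖u_2‖ = 6.3627, so q_2 = (-0.3955, -0.5678, 0.1977, 0.3346, 0.6084).
q_1·c_3 = (-0.7184)·(-3) + 0.5388·3 + 0.3592·2 + 0.1796·(-2) + (-0.1796)·(-4) = 4.8493; q_2·c_3 = (-0.3955)·(-3) + (-0.5678)·3 + 0.1977·2 + 0.3346·(-2) + 0.6084·(-4) = -3.2244.
u_3 = c_3 − 4.8493·q_1 + 3.2244·q_2 = (-0.7912, -1.4438, 0.8956, -1.7920, -1.1673).
‖u_3‖ = 2.8437, so q_3 = (-0.2782, -0.5077, 0.3149, -0.6302, -0.4105).
q_1·c_4 = (-0.7184)·2 + 0.5388·(-4) + 0.3592·(-1) + 0.1796·1 + (-0.1796)·(-1) = -3.5921; q_2·c_4 = (-0.3955)·2 + (-0.5678)·(-4) + 0.1977·(-1) + 0.3346·1 + 0.6084·(-1) = 1.0089; q_3·c_4 = (-0.2782)·2 + (-0.5077)·(-4) + 0.3149·(-1) + (-0.6302)·1 + (-0.4105)·(-1) = 0.9398.
u_4 = c_4 + 3.5921·q_1 − 1.0089·q_2 − 0.9398·q_3 = (0.0798, -1.0145, -0.2051, 1.8998, -1.8732).
r_{44} = ‖u_4‖ = 2.8628.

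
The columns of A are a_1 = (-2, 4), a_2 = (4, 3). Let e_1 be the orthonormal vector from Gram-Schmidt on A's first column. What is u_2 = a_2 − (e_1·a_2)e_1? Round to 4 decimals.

e_1 = a_1/‖a_1‖ = (-2, 4)/4.4721 = (-0.4472, 0.8944).
r_{12} = e_1·a_2 = 0.8944.
u_2 = a_2 − 0.8944·e_1 = (4.4000, 2.2000).

u_2 = (4.4000, 2.2000)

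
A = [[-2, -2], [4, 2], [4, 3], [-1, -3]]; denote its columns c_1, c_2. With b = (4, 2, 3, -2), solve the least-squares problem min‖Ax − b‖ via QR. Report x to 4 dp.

x = (0.2876, 0.1245)

c_1 = (-2, 4, 4, -1); ‖c_1‖ = 6.0828, so e_1 = (-0.3288, 0.6576, 0.6576, -0.1644).
e_1·c_2 = (-0.3288)·(-2) + 0.6576·2 + 0.6576·3 + (-0.1644)·(-3) = 4.4388.
u_2 = c_2 − 4.4388·e_1 = (-0.5405, -0.9189, 0.0811, -2.2703).
‖u_2‖ = 2.5094, so e_2 = (-0.2154, -0.3662, 0.0323, -0.9047).
Qᵀb = (2.3016, 0.3123).
Back-substitute: x_2 = 0.3123/2.5094 = 0.1245.
x_1 = (2.3016 − 4.4388·0.1245)/6.0828 = 0.2876.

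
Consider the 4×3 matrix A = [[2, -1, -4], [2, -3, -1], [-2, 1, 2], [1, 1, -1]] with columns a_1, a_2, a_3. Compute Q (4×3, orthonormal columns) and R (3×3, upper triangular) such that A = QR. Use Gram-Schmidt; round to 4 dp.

a_1 = (2, 2, -2, 1); ‖a_1‖ = 3.6056, so q_1 = (0.5547, 0.5547, -0.5547, 0.2774).
q_1·a_2 = 0.5547·(-1) + 0.5547·(-3) + (-0.5547)·1 + 0.2774·1 = -2.4962.
u_2 = a_2 + 2.4962·q_1 = (0.3846, -1.6154, -0.3846, 1.6923).
‖u_2‖ = 2.4019, so q_2 = (0.1601, -0.6725, -0.1601, 0.7046).
q_1·a_3 = 0.5547·(-4) + 0.5547·(-1) + (-0.5547)·2 + 0.2774·(-1) = -4.1603; q_2·a_3 = 0.1601·(-4) + (-0.6725)·(-1) + (-0.1601)·2 + 0.7046·(-1) = -0.9928.
u_3 = a_3 + 4.1603·q_1 + 0.9928·q_2 = (-1.5333, 0.6400, -0.4667, 0.8533).
‖u_3‖ = 1.9253, so q_3 = (-0.7964, 0.3324, -0.2424, 0.4432).

Q = [[0.5547, 0.1601, -0.7964], [0.5547, -0.6725, 0.3324], [-0.5547, -0.1601, -0.2424], [0.2774, 0.7046, 0.4432]], R = [[3.6056, -2.4962, -4.1603], [0.0000, 2.4019, -0.9928], [0.0000, 0.0000, 1.9253]]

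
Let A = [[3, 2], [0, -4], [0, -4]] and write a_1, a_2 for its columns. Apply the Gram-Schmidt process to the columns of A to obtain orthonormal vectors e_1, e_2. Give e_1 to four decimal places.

a_1 = (3, 0, 0); ‖a_1‖ = 3.0000, so e_1 = (1.0000, 0.0000, 0.0000).

e_1 = (1.0000, 0.0000, 0.0000)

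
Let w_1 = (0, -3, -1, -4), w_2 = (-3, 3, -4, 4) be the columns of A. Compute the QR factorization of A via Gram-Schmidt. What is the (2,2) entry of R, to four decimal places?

w_1 = (0, -3, -1, -4); ‖w_1‖ = 5.0990, so q_1 = (0.0000, -0.5883, -0.1961, -0.7845).
q_1·w_2 = 0.0000·(-3) + (-0.5883)·3 + (-0.1961)·(-4) + (-0.7845)·4 = -4.1184.
u_2 = w_2 + 4.1184·q_1 = (-3.0000, 0.5769, -4.8077, 0.7692).
r_{22} = ‖u_2‖ = 5.7479.

r_{22} = 5.7479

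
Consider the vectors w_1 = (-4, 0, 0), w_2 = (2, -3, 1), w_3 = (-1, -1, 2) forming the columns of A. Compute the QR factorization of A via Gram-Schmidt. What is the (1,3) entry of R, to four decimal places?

r_{13} = 1.0000

q_1 = w_1/‖w_1‖ = (-4, 0, 0)/4.0000 = (-1.0000, 0.0000, 0.0000).
r_{13} = q_1·w_3 = 1.0000.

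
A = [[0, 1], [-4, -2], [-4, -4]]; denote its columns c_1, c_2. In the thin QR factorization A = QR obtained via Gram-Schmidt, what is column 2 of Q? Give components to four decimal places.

q_2 = (0.5774, 0.5774, -0.5774)

c_1 = (0, -4, -4); ‖c_1‖ = 5.6569, so q_1 = (0.0000, -0.7071, -0.7071).
q_1·c_2 = 0.0000·1 + (-0.7071)·(-2) + (-0.7071)·(-4) = 4.2426.
u_2 = c_2 − 4.2426·q_1 = (1.0000, 1.0000, -1.0000).
‖u_2‖ = 1.7321, so q_2 = (0.5774, 0.5774, -0.5774).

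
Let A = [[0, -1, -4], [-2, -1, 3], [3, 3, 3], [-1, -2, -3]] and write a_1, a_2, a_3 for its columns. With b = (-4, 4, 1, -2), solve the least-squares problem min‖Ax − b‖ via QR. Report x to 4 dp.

x = (-0.3111, -0.3778, 1.0444)

e_1 = a_1/‖a_1‖ = (0, -2, 3, -1)/3.7417 = (0.0000, -0.5345, 0.8018, -0.2673).
r_{12} = e_1·a_2 = 3.4744.
u_2 = a_2 − 3.4744·e_1 = (-1.0000, 0.8571, 0.2143, -1.0714).
‖u_2‖ = 1.7113, so e_2 = (-0.5843, 0.5009, 0.1252, -0.6261).
r_{13} = e_1·a_3 = 1.6036; r_{23} = e_2·a_3 = 6.0939.
u_3 = a_3 − 1.6036·e_1 − 6.0939·e_2 = (-0.4390, 0.8049, 0.9512, 1.2439).
‖u_3‖ = 1.8146, so e_3 = (-0.2419, 0.4436, 0.5242, 0.6855).
Qᵀb = (-0.8018, 5.7183, 1.8952).
Back-substitute: x_3 = 1.8952/1.8146 = 1.0444.
x_2 = (5.7183 − 6.0939·1.0444)/1.7113 = -0.3778.
x_1 = (-0.8018 − 3.4744·(-0.3778) − 1.6036·1.0444)/3.7417 = -0.3111.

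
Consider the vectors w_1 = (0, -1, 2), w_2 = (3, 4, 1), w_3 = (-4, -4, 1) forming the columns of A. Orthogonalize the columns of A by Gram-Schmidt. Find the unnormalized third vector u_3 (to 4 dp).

u_3 = (-1.0714, 0.7143, 0.3571)

w_1 = (0, -1, 2); ‖w_1‖ = 2.2361, so e_1 = (0.0000, -0.4472, 0.8944).
e_1·w_2 = 0.0000·3 + (-0.4472)·4 + 0.8944·1 = -0.8944.
u_2 = w_2 + 0.8944·e_1 = (3.0000, 3.6000, 1.8000).
‖u_2‖ = 5.0200, so e_2 = (0.5976, 0.7171, 0.3586).
e_1·w_3 = 0.0000·(-4) + (-0.4472)·(-4) + 0.8944·1 = 2.6833; e_2·w_3 = 0.5976·(-4) + 0.7171·(-4) + 0.3586·1 = -4.9004.
u_3 = w_3 − 2.6833·e_1 + 4.9004·e_2 = (-1.0714, 0.7143, 0.3571).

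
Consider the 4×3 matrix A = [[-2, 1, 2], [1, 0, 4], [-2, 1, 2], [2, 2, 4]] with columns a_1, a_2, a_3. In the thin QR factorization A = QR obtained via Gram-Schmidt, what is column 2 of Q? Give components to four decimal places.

e_2 = (0.4082, 0.0000, 0.4082, 0.8165)

a_1 = (-2, 1, -2, 2); ‖a_1‖ = 3.6056, so e_1 = (-0.5547, 0.2774, -0.5547, 0.5547).
e_1·a_2 = (-0.5547)·1 + 0.2774·0 + (-0.5547)·1 + 0.5547·2 = 0.0000.
u_2 = a_2 + 0.0000·e_1 = (1.0000, 0.0000, 1.0000, 2.0000).
‖u_2‖ = 2.4495, so e_2 = (0.4082, 0.0000, 0.4082, 0.8165).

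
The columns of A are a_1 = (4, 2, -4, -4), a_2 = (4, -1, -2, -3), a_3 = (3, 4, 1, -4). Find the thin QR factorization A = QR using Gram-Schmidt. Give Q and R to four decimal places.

a_1 = (4, 2, -4, -4); ‖a_1‖ = 7.2111, so e_1 = (0.5547, 0.2774, -0.5547, -0.5547).
e_1·a_2 = 0.5547·4 + 0.2774·(-1) + (-0.5547)·(-2) + (-0.5547)·(-3) = 4.7150.
u_2 = a_2 − 4.7150·e_1 = (1.3846, -2.3077, 0.6154, -0.3846).
‖u_2‖ = 2.7873, so e_2 = (0.4968, -0.8279, 0.2208, -0.1380).
e_1·a_3 = 0.5547·3 + 0.2774·4 + (-0.5547)·1 + (-0.5547)·(-4) = 4.4376; e_2·a_3 = 0.4968·3 + (-0.8279)·4 + 0.2208·1 + (-0.1380)·(-4) = -1.0487.
u_3 = a_3 − 4.4376·e_1 + 1.0487·e_2 = (1.0594, 1.9010, 3.6931, -1.6832).
‖u_3‖ = 4.6052, so e_3 = (0.2300, 0.4128, 0.8019, -0.3655).

Q = [[0.5547, 0.4968, 0.2300], [0.2774, -0.8279, 0.4128], [-0.5547, 0.2208, 0.8019], [-0.5547, -0.1380, -0.3655]], R = [[7.2111, 4.7150, 4.4376], [0.0000, 2.7873, -1.0487], [0.0000, 0.0000, 4.6052]]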